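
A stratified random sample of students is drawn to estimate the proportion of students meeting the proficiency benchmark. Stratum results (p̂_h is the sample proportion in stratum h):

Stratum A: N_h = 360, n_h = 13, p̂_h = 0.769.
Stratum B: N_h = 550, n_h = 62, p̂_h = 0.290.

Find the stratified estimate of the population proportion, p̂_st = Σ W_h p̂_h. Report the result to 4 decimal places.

N = 910; stratum weights W_h = N_h/N.
p̂_st = Σ W_h p̂_h = (360·0.769 + 550·0.290)/910 = 0.47949

p̂_st ≈ 0.4795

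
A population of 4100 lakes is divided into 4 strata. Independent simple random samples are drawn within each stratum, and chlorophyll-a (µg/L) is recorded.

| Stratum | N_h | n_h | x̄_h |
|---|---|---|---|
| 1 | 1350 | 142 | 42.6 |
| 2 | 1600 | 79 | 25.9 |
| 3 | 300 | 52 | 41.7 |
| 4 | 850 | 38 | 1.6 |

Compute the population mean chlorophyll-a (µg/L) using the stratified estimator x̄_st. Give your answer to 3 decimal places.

N = Σ N_h = 4100. Stratum weights W_h = N_h/N.
x̄_st = (1350·42.6 + 1600·25.9 + 300·41.7 + 850·1.6) / 4100 = 27.51707

x̄_st ≈ 27.517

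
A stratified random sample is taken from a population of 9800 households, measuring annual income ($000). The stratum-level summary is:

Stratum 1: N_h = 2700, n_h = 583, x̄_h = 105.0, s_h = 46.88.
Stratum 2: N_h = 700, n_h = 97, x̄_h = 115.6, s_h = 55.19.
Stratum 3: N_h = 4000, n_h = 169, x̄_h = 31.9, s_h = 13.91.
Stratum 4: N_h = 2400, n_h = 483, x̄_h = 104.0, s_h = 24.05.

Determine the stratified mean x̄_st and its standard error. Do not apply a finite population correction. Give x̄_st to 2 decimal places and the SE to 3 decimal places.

x̄_st ≈ 75.68, SE ≈ 0.842

x̄_st = Σ W_h x̄_h = (2700·105.0 + 700·115.6 + 4000·31.9 + 2400·104.0)/9800 = 75.67551
V̂(x̄_st) = Σ W_h² s_h²/n_h, with W_h = N_h/N and N = 9800:
  stratum 1: (2700/9800)²·46.88²/583 = 0.286142
  stratum 2: (700/9800)²·55.19²/97 = 0.160211
  stratum 3: (4000/9800)²·13.91²/169 = 0.190737
  stratum 4: (2400/9800)²·24.05²/483 = 0.0718213
V̂(x̄_st) = 0.708912
SE(x̄_st) = √0.708912 = 0.841969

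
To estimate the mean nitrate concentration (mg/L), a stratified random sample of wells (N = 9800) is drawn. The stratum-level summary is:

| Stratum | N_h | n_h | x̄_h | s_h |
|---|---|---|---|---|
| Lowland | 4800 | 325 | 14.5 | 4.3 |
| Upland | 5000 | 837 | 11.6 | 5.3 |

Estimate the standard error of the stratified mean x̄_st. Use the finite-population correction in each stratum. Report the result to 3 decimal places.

SE(x̄_st) ≈ 0.141

V̂(x̄_st) = Σ W_h² (1 − n_h/N_h) s_h²/n_h, with W_h = N_h/N and N = 9800:
  stratum Lowland: (4800/9800)²·(1 − 325/4800)·4.3²/325 = 0.0127244
  stratum Upland: (5000/9800)²·(1 − 837/5000)·5.3²/837 = 0.00727362
V̂(x̄_st) = 0.019998
SE(x̄_st) = √0.019998 = 0.141414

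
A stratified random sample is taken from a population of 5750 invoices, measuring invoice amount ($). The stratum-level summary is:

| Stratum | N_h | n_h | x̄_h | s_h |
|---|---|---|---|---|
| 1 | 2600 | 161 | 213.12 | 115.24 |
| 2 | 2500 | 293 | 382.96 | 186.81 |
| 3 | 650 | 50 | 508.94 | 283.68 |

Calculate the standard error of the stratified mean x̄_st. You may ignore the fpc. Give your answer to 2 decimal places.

SE(x̄_st) ≈ 7.74

V̂(x̄_st) = Σ W_h² s_h²/n_h, with W_h = N_h/N and N = 5750:
  stratum 1: (2600/5750)²·115.24²/161 = 16.8652
  stratum 2: (2500/5750)²·186.81²/293 = 22.5153
  stratum 3: (650/5750)²·283.68²/50 = 20.5674
V̂(x̄_st) = 59.9478
SE(x̄_st) = √59.9478 = 7.7426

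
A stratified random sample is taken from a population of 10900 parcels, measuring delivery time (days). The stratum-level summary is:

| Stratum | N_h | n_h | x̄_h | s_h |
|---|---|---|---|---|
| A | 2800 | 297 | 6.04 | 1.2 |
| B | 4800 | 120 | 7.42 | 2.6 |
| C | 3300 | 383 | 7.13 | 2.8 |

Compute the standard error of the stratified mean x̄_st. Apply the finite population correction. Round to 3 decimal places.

SE(x̄_st) ≈ 0.112

V̂(x̄_st) = Σ W_h² (1 − n_h/N_h) s_h²/n_h, with W_h = N_h/N and N = 10900:
  stratum A: (2800/10900)²·(1 − 297/2800)·1.2²/297 = 0.000286004
  stratum B: (4800/10900)²·(1 − 120/4800)·2.6²/120 = 0.0106512
  stratum C: (3300/10900)²·(1 − 383/3300)·2.8²/383 = 0.0016585
V̂(x̄_st) = 0.0125957
SE(x̄_st) = √0.0125957 = 0.112231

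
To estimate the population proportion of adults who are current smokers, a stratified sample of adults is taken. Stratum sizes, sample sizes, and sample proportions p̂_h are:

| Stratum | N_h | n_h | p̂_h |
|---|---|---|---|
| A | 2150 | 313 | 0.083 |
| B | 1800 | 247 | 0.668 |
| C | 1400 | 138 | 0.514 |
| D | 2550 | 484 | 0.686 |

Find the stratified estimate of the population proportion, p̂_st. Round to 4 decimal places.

p̂_st ≈ 0.4873

N = 7900; stratum weights W_h = N_h/N.
p̂_st = Σ W_h p̂_h = (2150·0.083 + 1800·0.668 + 1400·0.514 + 2550·0.686)/7900 = 0.48731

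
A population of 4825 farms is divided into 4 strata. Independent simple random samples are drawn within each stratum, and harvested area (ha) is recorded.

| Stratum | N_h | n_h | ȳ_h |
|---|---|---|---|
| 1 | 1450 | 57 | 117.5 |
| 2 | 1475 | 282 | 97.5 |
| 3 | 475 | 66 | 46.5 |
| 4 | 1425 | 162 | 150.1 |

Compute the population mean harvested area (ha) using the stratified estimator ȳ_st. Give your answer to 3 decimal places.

ȳ_st ≈ 114.024

N = Σ N_h = 4825. Stratum weights W_h = N_h/N.
ȳ_st = (1450·117.5 + 1475·97.5 + 475·46.5 + 1425·150.1) / 4825 = 114.02435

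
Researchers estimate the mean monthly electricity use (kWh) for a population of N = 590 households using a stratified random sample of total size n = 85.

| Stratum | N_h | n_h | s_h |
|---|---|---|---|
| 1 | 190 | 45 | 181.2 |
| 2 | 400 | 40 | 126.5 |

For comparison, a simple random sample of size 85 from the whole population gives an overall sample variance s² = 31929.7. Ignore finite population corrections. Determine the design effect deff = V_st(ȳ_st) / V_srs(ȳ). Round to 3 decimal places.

deff ≈ 0.691

V̂(ȳ_st) = Σ W_h² s_h²/n_h, with W_h = N_h/N and N = 590:
  stratum 1: (190/590)²·181.2²/45 = 75.6671
  stratum 2: (400/590)²·126.5²/40 = 183.881
V_st = 259.548
V_srs = s²/n = 31929.7/85 = 375.644
deff = V_st / V_srs = 259.548/375.644 = 0.6909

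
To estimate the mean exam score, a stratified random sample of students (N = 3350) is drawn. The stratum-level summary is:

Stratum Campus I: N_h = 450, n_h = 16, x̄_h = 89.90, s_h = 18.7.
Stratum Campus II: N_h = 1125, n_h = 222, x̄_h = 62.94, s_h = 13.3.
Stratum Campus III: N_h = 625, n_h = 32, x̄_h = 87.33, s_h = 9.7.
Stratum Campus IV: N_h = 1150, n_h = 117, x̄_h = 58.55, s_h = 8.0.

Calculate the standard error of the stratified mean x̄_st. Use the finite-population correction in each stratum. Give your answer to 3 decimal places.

V̂(x̄_st) = Σ W_h² (1 − n_h/N_h) s_h²/n_h, with W_h = N_h/N and N = 3350:
  stratum Campus I: (450/3350)²·(1 − 16/450)·18.7²/16 = 0.380343
  stratum Campus II: (1125/3350)²·(1 − 222/1125)·13.3²/222 = 0.0721275
  stratum Campus III: (625/3350)²·(1 − 32/625)·9.7²/32 = 0.0971043
  stratum Campus IV: (1150/3350)²·(1 − 117/1150)·8.0²/117 = 0.0579032
V̂(x̄_st) = 0.607478
SE(x̄_st) = √0.607478 = 0.779409

SE(x̄_st) ≈ 0.779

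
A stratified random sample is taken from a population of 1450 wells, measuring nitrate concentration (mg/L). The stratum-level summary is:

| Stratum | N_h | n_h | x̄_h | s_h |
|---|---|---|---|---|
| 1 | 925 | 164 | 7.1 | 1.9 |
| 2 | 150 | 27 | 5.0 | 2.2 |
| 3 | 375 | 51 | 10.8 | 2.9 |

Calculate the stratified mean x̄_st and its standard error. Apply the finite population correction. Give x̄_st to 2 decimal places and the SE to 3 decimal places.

x̄_st ≈ 7.84, SE ≈ 0.136

x̄_st = Σ W_h x̄_h = (925·7.1 + 150·5.0 + 375·10.8)/1450 = 7.83966
V̂(x̄_st) = Σ W_h² (1 − n_h/N_h) s_h²/n_h, with W_h = N_h/N and N = 1450:
  stratum 1: (925/1450)²·(1 − 164/925)·1.9²/164 = 0.00736977
  stratum 2: (150/1450)²·(1 − 27/150)·2.2²/27 = 0.00157305
  stratum 3: (375/1450)²·(1 − 51/375)·2.9²/51 = 0.00952941
V̂(x̄_st) = 0.0184722
SE(x̄_st) = √0.0184722 = 0.135913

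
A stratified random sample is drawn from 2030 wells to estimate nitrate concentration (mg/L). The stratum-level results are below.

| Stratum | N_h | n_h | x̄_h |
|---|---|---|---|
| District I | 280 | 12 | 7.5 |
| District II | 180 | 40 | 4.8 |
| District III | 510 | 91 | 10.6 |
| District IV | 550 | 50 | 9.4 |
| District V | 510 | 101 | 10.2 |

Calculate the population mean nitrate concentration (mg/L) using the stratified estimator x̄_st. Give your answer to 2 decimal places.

N = Σ N_h = 2030. Stratum weights W_h = N_h/N.
x̄_st = (280·7.5 + 180·4.8 + 510·10.6 + 550·9.4 + 510·10.2) / 2030 = 9.2325

x̄_st ≈ 9.23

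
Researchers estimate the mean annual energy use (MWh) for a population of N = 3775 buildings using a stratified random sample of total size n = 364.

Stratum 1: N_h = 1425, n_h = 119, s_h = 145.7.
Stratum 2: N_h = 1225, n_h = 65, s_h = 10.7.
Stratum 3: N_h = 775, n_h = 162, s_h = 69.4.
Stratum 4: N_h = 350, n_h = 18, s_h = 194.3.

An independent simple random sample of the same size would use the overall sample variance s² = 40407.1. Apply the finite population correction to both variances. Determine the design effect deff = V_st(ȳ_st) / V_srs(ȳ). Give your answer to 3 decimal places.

V̂(ȳ_st) = Σ W_h² (1 − n_h/N_h) s_h²/n_h, with W_h = N_h/N and N = 3775:
  stratum 1: (1425/3775)²·(1 − 119/1425)·145.7²/119 = 23.2968
  stratum 2: (1225/3775)²·(1 − 65/1225)·10.7²/65 = 0.175636
  stratum 3: (775/3775)²·(1 − 162/775)·69.4²/162 = 0.991134
  stratum 4: (350/3775)²·(1 − 18/350)·194.3²/18 = 17.1019
V_st = 41.5655
V_srs = (1 − 364/3775)·40407.1/364 = 100.305
deff = V_st / V_srs = 41.5655/100.305 = 0.4144

deff ≈ 0.414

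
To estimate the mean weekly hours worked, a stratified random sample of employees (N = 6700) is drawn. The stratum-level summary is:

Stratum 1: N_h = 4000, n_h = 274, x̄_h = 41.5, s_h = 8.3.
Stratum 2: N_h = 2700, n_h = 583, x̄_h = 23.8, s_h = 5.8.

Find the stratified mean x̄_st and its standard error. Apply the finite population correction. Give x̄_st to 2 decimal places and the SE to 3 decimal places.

x̄_st = Σ W_h x̄_h = (4000·41.5 + 2700·23.8)/6700 = 34.36716
V̂(x̄_st) = Σ W_h² (1 − n_h/N_h) s_h²/n_h, with W_h = N_h/N and N = 6700:
  stratum 1: (4000/6700)²·(1 − 274/4000)·8.3²/274 = 0.0834755
  stratum 2: (2700/6700)²·(1 − 583/2700)·5.8²/583 = 0.00734721
V̂(x̄_st) = 0.0908227
SE(x̄_st) = √0.0908227 = 0.301368

x̄_st ≈ 34.37, SE ≈ 0.301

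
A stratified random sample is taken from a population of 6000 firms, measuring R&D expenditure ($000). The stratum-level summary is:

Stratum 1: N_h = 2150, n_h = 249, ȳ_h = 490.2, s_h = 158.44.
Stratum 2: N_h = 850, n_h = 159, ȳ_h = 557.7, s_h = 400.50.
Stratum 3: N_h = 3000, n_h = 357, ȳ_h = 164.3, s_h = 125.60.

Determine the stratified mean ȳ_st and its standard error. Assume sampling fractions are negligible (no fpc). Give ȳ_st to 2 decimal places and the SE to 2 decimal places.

ȳ_st = Σ W_h ȳ_h = (2150·490.2 + 850·557.7 + 3000·164.3)/6000 = 336.81250
V̂(ȳ_st) = Σ W_h² s_h²/n_h, with W_h = N_h/N and N = 6000:
  stratum 1: (2150/6000)²·158.44²/249 = 12.9451
  stratum 2: (850/6000)²·400.50²/159 = 20.2462
  stratum 3: (3000/6000)²·125.60²/357 = 11.0472
V̂(ȳ_st) = 44.2384
SE(ȳ_st) = √44.2384 = 6.6512

ȳ_st ≈ 336.81, SE ≈ 6.65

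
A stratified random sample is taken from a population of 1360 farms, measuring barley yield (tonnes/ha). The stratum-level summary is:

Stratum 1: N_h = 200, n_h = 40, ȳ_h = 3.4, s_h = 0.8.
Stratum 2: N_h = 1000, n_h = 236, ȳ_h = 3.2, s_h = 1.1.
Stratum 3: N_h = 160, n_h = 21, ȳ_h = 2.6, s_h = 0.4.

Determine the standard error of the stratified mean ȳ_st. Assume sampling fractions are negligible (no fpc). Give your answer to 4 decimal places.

SE(ȳ_st) ≈ 0.0568

V̂(ȳ_st) = Σ W_h² s_h²/n_h, with W_h = N_h/N and N = 1360:
  stratum 1: (200/1360)²·0.8²/40 = 0.000346021
  stratum 2: (1000/1360)²·1.1²/236 = 0.00277201
  stratum 3: (160/1360)²·0.4²/21 = 0.000105454
V̂(ȳ_st) = 0.00322349
SE(ȳ_st) = √0.00322349 = 0.0567758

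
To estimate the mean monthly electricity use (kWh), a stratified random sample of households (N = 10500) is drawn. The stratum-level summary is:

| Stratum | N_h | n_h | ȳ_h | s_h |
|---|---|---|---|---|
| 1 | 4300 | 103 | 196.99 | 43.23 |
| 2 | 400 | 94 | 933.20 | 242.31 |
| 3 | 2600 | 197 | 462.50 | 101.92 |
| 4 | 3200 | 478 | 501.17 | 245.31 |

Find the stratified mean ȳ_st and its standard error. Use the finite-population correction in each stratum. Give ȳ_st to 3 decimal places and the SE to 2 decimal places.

ȳ_st ≈ 383.484, SE ≈ 4.07

ȳ_st = Σ W_h ȳ_h = (4300·196.99 + 400·933.20 + 2600·462.50 + 3200·501.17)/10500 = 383.48390
V̂(ȳ_st) = Σ W_h² (1 − n_h/N_h) s_h²/n_h, with W_h = N_h/N and N = 10500:
  stratum 1: (4300/10500)²·(1 − 103/4300)·43.23²/103 = 2.97004
  stratum 2: (400/10500)²·(1 − 94/400)·242.31²/94 = 0.693454
  stratum 3: (2600/10500)²·(1 − 197/2600)·101.92²/197 = 2.98814
  stratum 4: (3200/10500)²·(1 − 478/3200)·245.31²/478 = 9.94631
V̂(ȳ_st) = 16.5979
SE(ȳ_st) = √16.5979 = 4.07406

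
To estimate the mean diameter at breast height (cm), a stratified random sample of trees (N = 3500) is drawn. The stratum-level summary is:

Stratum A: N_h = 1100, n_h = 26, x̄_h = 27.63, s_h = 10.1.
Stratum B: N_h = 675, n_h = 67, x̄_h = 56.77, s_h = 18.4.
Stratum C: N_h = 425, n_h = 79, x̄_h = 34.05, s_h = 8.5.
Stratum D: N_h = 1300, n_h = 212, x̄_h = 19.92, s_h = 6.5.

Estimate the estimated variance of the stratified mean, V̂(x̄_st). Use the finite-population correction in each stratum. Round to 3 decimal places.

V̂(x̄_st) = Σ W_h² (1 − n_h/N_h) s_h²/n_h, with W_h = N_h/N and N = 3500:
  stratum A: (1100/3500)²·(1 − 26/1100)·10.1²/26 = 0.378382
  stratum B: (675/3500)²·(1 − 67/675)·18.4²/67 = 0.16929
  stratum C: (425/3500)²·(1 − 79/425)·8.5²/79 = 0.0109784
  stratum D: (1300/3500)²·(1 − 212/1300)·6.5²/212 = 0.0230106
V̂(x̄_st) = 0.581661

V̂(x̄_st) ≈ 0.582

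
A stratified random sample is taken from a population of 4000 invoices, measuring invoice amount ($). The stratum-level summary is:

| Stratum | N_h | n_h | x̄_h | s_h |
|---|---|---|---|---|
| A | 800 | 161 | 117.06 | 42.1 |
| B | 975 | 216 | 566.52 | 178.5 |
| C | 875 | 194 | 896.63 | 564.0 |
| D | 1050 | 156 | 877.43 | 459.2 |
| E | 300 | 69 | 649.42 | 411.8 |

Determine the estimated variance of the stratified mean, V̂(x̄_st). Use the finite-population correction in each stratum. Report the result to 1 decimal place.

V̂(x̄_st) = Σ W_h² (1 − n_h/N_h) s_h²/n_h, with W_h = N_h/N and N = 4000:
  stratum A: (800/4000)²·(1 − 161/800)·42.1²/161 = 0.35173
  stratum B: (975/4000)²·(1 − 216/975)·178.5²/216 = 6.82259
  stratum C: (875/4000)²·(1 − 194/875)·564.0²/194 = 61.0649
  stratum D: (1050/4000)²·(1 − 156/1050)·459.2²/156 = 79.3023
  stratum E: (300/4000)²·(1 − 69/300)·411.8²/69 = 10.6448
V̂(x̄_st) = 158.186

V̂(x̄_st) ≈ 158.2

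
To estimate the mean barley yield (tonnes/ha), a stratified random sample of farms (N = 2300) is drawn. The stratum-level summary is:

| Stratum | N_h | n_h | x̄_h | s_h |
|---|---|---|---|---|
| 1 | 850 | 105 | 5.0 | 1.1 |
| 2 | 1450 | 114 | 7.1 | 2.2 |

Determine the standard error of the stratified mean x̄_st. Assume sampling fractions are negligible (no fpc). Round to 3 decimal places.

V̂(x̄_st) = Σ W_h² s_h²/n_h, with W_h = N_h/N and N = 2300:
  stratum 1: (850/2300)²·1.1²/105 = 0.0015739
  stratum 2: (1450/2300)²·2.2²/114 = 0.0168741
V̂(x̄_st) = 0.018448
SE(x̄_st) = √0.018448 = 0.135823

SE(x̄_st) ≈ 0.136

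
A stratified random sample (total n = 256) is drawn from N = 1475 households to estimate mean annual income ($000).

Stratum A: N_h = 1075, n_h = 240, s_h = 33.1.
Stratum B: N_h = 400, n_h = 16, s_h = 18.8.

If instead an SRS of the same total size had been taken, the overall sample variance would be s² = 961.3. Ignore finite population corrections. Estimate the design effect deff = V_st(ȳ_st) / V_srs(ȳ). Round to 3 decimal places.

deff ≈ 1.078

V̂(ȳ_st) = Σ W_h² s_h²/n_h, with W_h = N_h/N and N = 1475:
  stratum A: (1075/1475)²·33.1²/240 = 2.42481
  stratum B: (400/1475)²·18.8²/16 = 1.62454
V_st = 4.04935
V_srs = s²/n = 961.3/256 = 3.75508
deff = V_st / V_srs = 4.04935/3.75508 = 1.0784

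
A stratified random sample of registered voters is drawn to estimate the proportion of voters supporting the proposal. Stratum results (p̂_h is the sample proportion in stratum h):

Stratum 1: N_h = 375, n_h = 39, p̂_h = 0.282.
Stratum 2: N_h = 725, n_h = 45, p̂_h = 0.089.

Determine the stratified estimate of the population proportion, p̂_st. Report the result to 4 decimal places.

p̂_st ≈ 0.1548

N = 1100; stratum weights W_h = N_h/N.
p̂_st = Σ W_h p̂_h = (375·0.282 + 725·0.089)/1100 = 0.15480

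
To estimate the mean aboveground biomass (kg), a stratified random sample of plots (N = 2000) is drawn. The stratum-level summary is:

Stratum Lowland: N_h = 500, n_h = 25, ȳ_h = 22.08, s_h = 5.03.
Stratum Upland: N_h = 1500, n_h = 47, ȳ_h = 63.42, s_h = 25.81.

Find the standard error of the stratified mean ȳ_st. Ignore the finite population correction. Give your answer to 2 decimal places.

SE(ȳ_st) ≈ 2.83

V̂(ȳ_st) = Σ W_h² s_h²/n_h, with W_h = N_h/N and N = 2000:
  stratum Lowland: (500/2000)²·5.03²/25 = 0.0632523
  stratum Upland: (1500/2000)²·25.81²/47 = 7.97261
V̂(ȳ_st) = 8.03587
SE(ȳ_st) = √8.03587 = 2.83476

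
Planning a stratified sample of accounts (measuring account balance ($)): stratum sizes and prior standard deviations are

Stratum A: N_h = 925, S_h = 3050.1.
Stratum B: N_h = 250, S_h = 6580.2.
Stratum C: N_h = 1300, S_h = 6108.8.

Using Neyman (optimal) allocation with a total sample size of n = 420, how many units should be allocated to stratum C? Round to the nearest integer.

269

Neyman allocation: n_h = n · N_h S_h / Σ N_i S_i, with n = 420.
  stratum A: N_h·S_h = 925·3050.1 = 2821342.50
  stratum B: N_h·S_h = 250·6580.2 = 1645050.00
  stratum C: N_h·S_h = 1300·6108.8 = 7941440.00
Σ N_h S_h = 12407832.50
n for stratum C = 420·7941440.00/12407832.50 = 268.814 → 269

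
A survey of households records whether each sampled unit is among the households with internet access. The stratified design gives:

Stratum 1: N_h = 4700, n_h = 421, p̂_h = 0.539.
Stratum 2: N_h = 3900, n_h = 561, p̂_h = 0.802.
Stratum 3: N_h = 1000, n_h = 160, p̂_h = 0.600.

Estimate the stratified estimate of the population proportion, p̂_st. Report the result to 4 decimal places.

p̂_st ≈ 0.6522

N = 9600; stratum weights W_h = N_h/N.
p̂_st = Σ W_h p̂_h = (4700·0.539 + 3900·0.802 + 1000·0.600)/9600 = 0.65220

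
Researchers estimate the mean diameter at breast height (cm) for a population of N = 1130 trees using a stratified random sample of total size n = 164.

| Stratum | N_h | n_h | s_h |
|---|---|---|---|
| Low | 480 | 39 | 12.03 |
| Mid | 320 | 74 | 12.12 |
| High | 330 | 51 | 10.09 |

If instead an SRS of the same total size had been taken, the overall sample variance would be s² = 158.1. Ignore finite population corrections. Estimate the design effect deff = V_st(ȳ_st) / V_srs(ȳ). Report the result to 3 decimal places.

V̂(ȳ_st) = Σ W_h² s_h²/n_h, with W_h = N_h/N and N = 1130:
  stratum Low: (480/1130)²·12.03²/39 = 0.669564
  stratum Mid: (320/1130)²·12.12²/74 = 0.15919
  stratum High: (330/1130)²·10.09²/51 = 0.170248
V_st = 0.999003
V_srs = s²/n = 158.1/164 = 0.964024
deff = V_st / V_srs = 0.999003/0.964024 = 1.0363

deff ≈ 1.036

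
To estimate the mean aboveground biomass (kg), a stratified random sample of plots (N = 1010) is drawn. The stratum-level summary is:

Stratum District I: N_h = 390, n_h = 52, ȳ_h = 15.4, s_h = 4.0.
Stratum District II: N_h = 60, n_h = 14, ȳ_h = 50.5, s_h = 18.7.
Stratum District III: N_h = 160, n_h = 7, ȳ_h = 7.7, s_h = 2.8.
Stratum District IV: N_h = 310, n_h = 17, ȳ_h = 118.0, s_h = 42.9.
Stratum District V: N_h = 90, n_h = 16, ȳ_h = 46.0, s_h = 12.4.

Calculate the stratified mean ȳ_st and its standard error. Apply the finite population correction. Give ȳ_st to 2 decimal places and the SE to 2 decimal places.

ȳ_st ≈ 50.48, SE ≈ 3.14

ȳ_st = Σ W_h ȳ_h = (390·15.4 + 60·50.5 + 160·7.7 + 310·118.0 + 90·46.0)/1010 = 50.48317
V̂(ȳ_st) = Σ W_h² (1 − n_h/N_h) s_h²/n_h, with W_h = N_h/N and N = 1010:
  stratum District I: (390/1010)²·(1 − 52/390)·4.0²/52 = 0.0397608
  stratum District II: (60/1010)²·(1 − 14/60)·18.7²/14 = 0.0675805
  stratum District III: (160/1010)²·(1 − 7/160)·2.8²/7 = 0.0268774
  stratum District IV: (310/1010)²·(1 − 17/310)·42.9²/17 = 9.63945
  stratum District V: (90/1010)²·(1 − 16/90)·12.4²/16 = 0.0627415
V̂(ȳ_st) = 9.83641
SE(ȳ_st) = √9.83641 = 3.13631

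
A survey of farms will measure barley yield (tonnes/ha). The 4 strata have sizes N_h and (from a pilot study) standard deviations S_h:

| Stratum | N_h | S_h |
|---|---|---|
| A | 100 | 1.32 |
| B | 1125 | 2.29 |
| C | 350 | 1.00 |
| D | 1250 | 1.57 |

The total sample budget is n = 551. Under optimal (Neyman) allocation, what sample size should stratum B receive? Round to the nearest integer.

Neyman allocation: n_h = n · N_h S_h / Σ N_i S_i, with n = 551.
  stratum A: N_h·S_h = 100·1.32 = 132.00
  stratum B: N_h·S_h = 1125·2.29 = 2576.25
  stratum C: N_h·S_h = 350·1.00 = 350.00
  stratum D: N_h·S_h = 1250·1.57 = 1962.50
Σ N_h S_h = 5020.75
n for stratum B = 551·2576.25/5020.75 = 282.729 → 283

283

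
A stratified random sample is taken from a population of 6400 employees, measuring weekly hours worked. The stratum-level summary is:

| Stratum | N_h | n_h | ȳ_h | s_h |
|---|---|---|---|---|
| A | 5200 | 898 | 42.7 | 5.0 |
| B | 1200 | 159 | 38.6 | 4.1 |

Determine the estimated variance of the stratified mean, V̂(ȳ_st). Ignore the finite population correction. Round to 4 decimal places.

V̂(ȳ_st) = Σ W_h² s_h²/n_h, with W_h = N_h/N and N = 6400:
  stratum A: (5200/6400)²·5.0²/898 = 0.0183785
  stratum B: (1200/6400)²·4.1²/159 = 0.00371683
V̂(ȳ_st) = 0.0220953

V̂(ȳ_st) ≈ 0.0221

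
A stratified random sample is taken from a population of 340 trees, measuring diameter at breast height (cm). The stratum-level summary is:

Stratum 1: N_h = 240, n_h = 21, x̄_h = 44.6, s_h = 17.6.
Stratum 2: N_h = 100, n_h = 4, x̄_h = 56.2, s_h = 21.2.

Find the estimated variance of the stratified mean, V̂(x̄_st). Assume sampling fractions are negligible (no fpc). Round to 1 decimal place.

V̂(x̄_st) ≈ 17.1

V̂(x̄_st) = Σ W_h² s_h²/n_h, with W_h = N_h/N and N = 340:
  stratum 1: (240/340)²·17.6²/21 = 7.34972
  stratum 2: (100/340)²·21.2²/4 = 9.71972
V̂(x̄_st) = 17.0694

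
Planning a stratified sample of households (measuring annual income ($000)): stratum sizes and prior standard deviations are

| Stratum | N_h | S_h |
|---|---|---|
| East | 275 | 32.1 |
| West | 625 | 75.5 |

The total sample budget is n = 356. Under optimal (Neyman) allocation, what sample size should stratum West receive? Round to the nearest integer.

Neyman allocation: n_h = n · N_h S_h / Σ N_i S_i, with n = 356.
  stratum East: N_h·S_h = 275·32.1 = 8827.50
  stratum West: N_h·S_h = 625·75.5 = 47187.50
Σ N_h S_h = 56015.00
n for stratum West = 356·47187.50/56015.00 = 299.897 → 300

300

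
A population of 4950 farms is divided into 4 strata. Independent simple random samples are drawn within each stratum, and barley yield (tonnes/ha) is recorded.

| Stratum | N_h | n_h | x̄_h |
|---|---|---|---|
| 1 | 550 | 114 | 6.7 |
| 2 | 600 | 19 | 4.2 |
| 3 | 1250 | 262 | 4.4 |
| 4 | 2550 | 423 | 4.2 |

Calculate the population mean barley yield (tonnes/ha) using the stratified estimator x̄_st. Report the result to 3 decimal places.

N = Σ N_h = 4950. Stratum weights W_h = N_h/N.
x̄_st = (550·6.7 + 600·4.2 + 1250·4.4 + 2550·4.2) / 4950 = 4.52828

x̄_st ≈ 4.528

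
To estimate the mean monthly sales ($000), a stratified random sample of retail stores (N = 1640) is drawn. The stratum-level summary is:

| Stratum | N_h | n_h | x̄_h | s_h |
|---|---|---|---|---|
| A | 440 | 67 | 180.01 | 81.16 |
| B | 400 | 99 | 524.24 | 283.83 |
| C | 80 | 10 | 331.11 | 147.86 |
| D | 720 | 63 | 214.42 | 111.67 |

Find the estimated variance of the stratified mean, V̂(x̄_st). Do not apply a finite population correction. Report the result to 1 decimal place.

V̂(x̄_st) ≈ 98.8

V̂(x̄_st) = Σ W_h² s_h²/n_h, with W_h = N_h/N and N = 1640:
  stratum A: (440/1640)²·81.16²/67 = 7.07664
  stratum B: (400/1640)²·283.83²/99 = 48.4076
  stratum C: (80/1640)²·147.86²/10 = 5.20228
  stratum D: (720/1640)²·111.67²/63 = 38.1513
V̂(x̄_st) = 98.8379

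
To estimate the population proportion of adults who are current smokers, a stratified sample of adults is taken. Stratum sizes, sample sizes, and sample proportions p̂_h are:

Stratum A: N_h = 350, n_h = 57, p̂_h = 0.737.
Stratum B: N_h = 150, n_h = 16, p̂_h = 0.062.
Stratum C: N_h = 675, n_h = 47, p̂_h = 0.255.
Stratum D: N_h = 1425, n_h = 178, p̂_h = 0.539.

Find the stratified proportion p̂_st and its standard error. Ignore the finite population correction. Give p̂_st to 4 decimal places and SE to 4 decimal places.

N = 2600; stratum weights W_h = N_h/N.
p̂_st = Σ W_h p̂_h = (350·0.737 + 150·0.062 + 675·0.255 + 1425·0.539)/2600 = 0.46440
V̂(p̂_st) = Σ W_h² p̂_h(1−p̂_h)/(n_h−1):
  stratum A: (350/2600)²·0.737·0.263/56 = 6.27227e-05
  stratum B: (150/2600)²·0.062·0.938/15 = 1.29044e-05
  stratum C: (675/2600)²·0.255·0.745/46 = 0.000278355
  stratum D: (1425/2600)²·0.539·0.461/177 = 0.000421696
V̂(p̂_st) = 0.000775678; SE = √V̂ = 0.027851

p̂_st ≈ 0.4644, SE ≈ 0.0279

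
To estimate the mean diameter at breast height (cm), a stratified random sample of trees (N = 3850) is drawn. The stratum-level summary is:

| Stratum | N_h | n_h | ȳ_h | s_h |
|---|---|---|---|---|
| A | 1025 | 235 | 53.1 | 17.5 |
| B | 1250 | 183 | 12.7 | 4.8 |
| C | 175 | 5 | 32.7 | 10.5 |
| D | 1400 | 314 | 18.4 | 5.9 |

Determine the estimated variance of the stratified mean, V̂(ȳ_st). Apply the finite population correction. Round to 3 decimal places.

V̂(ȳ_st) ≈ 0.138

V̂(ȳ_st) = Σ W_h² (1 − n_h/N_h) s_h²/n_h, with W_h = N_h/N and N = 3850:
  stratum A: (1025/3850)²·(1 − 235/1025)·17.5²/235 = 0.0711931
  stratum B: (1250/3850)²·(1 − 183/1250)·4.8²/183 = 0.0113288
  stratum C: (175/3850)²·(1 − 5/175)·10.5²/5 = 0.0442562
  stratum D: (1400/3850)²·(1 − 314/1400)·5.9²/314 = 0.0113713
V̂(ȳ_st) = 0.138149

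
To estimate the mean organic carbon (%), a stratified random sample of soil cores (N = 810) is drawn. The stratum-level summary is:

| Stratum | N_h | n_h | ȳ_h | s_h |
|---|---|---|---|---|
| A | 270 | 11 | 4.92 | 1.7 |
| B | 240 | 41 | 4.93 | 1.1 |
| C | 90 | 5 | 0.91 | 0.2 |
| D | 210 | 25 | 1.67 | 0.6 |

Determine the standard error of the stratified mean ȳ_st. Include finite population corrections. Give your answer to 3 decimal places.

V̂(ȳ_st) = Σ W_h² (1 − n_h/N_h) s_h²/n_h, with W_h = N_h/N and N = 810:
  stratum A: (270/810)²·(1 − 11/270)·1.7²/11 = 0.0280026
  stratum B: (240/810)²·(1 − 41/240)·1.1²/41 = 0.0021483
  stratum C: (90/810)²·(1 − 5/90)·0.2²/5 = 9.32785e-05
  stratum D: (210/810)²·(1 − 25/210)·0.6²/25 = 0.000852675
V̂(ȳ_st) = 0.0310969
SE(ȳ_st) = √0.0310969 = 0.176343

SE(ȳ_st) ≈ 0.176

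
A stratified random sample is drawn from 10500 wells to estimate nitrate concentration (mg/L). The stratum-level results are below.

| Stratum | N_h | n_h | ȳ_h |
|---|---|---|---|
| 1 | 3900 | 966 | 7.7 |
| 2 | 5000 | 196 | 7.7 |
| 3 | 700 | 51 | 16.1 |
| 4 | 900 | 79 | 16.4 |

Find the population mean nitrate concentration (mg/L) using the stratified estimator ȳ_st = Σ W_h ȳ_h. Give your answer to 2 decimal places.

N = Σ N_h = 10500. Stratum weights W_h = N_h/N.
ȳ_st = (3900·7.7 + 5000·7.7 + 700·16.1 + 900·16.4) / 10500 = 9.0057

ȳ_st ≈ 9.01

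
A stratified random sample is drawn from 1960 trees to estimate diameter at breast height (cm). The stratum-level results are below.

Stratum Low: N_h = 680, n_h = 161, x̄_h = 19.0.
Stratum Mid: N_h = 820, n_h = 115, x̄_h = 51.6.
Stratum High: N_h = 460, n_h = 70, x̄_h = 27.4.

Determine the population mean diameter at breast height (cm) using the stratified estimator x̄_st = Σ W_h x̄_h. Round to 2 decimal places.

x̄_st ≈ 34.61

N = Σ N_h = 1960. Stratum weights W_h = N_h/N.
x̄_st = (680·19.0 + 820·51.6 + 460·27.4) / 1960 = 34.6102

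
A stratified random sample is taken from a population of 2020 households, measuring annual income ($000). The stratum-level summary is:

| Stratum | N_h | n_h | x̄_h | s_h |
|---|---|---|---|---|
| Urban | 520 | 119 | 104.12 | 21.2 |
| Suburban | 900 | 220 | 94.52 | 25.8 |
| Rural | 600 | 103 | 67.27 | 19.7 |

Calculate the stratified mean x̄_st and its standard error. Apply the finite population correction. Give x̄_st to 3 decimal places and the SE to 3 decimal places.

x̄_st ≈ 88.897, SE ≈ 0.960

x̄_st = Σ W_h x̄_h = (520·104.12 + 900·94.52 + 600·67.27)/2020 = 88.89723
V̂(x̄_st) = Σ W_h² (1 − n_h/N_h) s_h²/n_h, with W_h = N_h/N and N = 2020:
  stratum Urban: (520/2020)²·(1 − 119/520)·21.2²/119 = 0.193006
  stratum Suburban: (900/2020)²·(1 − 220/900)·25.8²/220 = 0.453801
  stratum Rural: (600/2020)²·(1 − 103/600)·19.7²/103 = 0.27536
V̂(x̄_st) = 0.922166
SE(x̄_st) = √0.922166 = 0.960295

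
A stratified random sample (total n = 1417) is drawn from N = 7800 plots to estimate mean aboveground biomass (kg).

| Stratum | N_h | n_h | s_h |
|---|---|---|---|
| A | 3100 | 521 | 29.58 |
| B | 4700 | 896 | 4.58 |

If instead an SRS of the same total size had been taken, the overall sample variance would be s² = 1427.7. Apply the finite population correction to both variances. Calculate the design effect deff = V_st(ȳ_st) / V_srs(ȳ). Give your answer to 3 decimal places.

V̂(ȳ_st) = Σ W_h² (1 − n_h/N_h) s_h²/n_h, with W_h = N_h/N and N = 7800:
  stratum A: (3100/7800)²·(1 − 521/3100)·29.58²/521 = 0.22069
  stratum B: (4700/7800)²·(1 − 896/4700)·4.58²/896 = 0.00687974
V_st = 0.22757
V_srs = (1 − 1417/7800)·1427.7/1417 = 0.824513
deff = V_st / V_srs = 0.22757/0.824513 = 0.2760

deff ≈ 0.276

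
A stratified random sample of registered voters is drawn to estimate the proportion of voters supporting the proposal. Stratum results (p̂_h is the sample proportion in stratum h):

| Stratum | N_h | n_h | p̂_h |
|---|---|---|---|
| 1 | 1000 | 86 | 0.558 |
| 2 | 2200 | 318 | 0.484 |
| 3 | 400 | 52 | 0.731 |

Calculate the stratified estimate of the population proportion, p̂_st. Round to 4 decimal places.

p̂_st ≈ 0.5320

N = 3600; stratum weights W_h = N_h/N.
p̂_st = Σ W_h p̂_h = (1000·0.558 + 2200·0.484 + 400·0.731)/3600 = 0.53200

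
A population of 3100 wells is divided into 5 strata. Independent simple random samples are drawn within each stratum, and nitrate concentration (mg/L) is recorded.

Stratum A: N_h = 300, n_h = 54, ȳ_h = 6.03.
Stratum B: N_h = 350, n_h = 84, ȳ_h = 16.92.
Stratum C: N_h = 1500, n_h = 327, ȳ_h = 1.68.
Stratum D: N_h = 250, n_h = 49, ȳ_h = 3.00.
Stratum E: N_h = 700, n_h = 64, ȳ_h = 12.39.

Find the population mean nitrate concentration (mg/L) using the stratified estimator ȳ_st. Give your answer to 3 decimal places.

ȳ_st ≈ 6.346

N = Σ N_h = 3100. Stratum weights W_h = N_h/N.
ȳ_st = (300·6.03 + 350·16.92 + 1500·1.68 + 250·3.00 + 700·12.39) / 3100 = 6.34645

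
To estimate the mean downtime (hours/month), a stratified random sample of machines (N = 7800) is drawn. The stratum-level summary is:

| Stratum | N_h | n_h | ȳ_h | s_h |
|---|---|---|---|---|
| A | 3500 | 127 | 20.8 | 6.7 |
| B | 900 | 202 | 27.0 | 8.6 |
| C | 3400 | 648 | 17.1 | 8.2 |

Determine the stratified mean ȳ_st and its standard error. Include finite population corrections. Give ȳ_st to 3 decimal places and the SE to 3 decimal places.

ȳ_st ≈ 19.903, SE ≈ 0.297

ȳ_st = Σ W_h ȳ_h = (3500·20.8 + 900·27.0 + 3400·17.1)/7800 = 19.90256
V̂(ȳ_st) = Σ W_h² (1 − n_h/N_h) s_h²/n_h, with W_h = N_h/N and N = 7800:
  stratum A: (3500/7800)²·(1 − 127/3500)·6.7²/127 = 0.0685869
  stratum B: (900/7800)²·(1 − 202/900)·8.6²/202 = 0.00378054
  stratum C: (3400/7800)²·(1 − 648/3400)·8.2²/648 = 0.0159585
V̂(ȳ_st) = 0.0883259
SE(ȳ_st) = √0.0883259 = 0.297197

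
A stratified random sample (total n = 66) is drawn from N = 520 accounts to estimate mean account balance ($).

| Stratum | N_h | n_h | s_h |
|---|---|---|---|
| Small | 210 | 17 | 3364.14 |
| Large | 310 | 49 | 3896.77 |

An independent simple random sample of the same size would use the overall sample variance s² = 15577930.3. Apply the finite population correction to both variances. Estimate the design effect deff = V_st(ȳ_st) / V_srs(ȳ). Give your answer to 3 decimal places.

deff ≈ 0.934

V̂(ȳ_st) = Σ W_h² (1 − n_h/N_h) s_h²/n_h, with W_h = N_h/N and N = 520:
  stratum Small: (210/520)²·(1 − 17/210)·3364.14²/17 = 99785.9
  stratum Large: (310/520)²·(1 − 49/310)·3896.77²/49 = 92727.6
V_st = 192513
V_srs = (1 − 66/520)·15577930.3/66 = 206072
deff = V_st / V_srs = 192513/206072 = 0.9342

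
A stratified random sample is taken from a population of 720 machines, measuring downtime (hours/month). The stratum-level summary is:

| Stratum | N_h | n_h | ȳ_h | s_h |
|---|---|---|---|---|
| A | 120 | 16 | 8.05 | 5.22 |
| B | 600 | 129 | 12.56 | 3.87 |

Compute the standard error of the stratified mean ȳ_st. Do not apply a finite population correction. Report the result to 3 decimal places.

V̂(ȳ_st) = Σ W_h² s_h²/n_h, with W_h = N_h/N and N = 720:
  stratum A: (120/720)²·5.22²/16 = 0.0473062
  stratum B: (600/720)²·3.87²/129 = 0.080625
V̂(ȳ_st) = 0.127931
SE(ȳ_st) = √0.127931 = 0.357675

SE(ȳ_st) ≈ 0.358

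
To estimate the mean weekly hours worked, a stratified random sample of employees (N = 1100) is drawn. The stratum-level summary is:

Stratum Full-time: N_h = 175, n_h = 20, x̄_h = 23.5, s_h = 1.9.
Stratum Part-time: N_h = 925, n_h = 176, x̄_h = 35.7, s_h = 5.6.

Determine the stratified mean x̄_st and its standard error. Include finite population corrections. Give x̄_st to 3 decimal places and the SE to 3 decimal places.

x̄_st ≈ 33.759, SE ≈ 0.326

x̄_st = Σ W_h x̄_h = (175·23.5 + 925·35.7)/1100 = 33.75909
V̂(x̄_st) = Σ W_h² (1 − n_h/N_h) s_h²/n_h, with W_h = N_h/N and N = 1100:
  stratum Full-time: (175/1100)²·(1 − 20/175)·1.9²/20 = 0.00404633
  stratum Part-time: (925/1100)²·(1 − 176/925)·5.6²/176 = 0.102024
V̂(x̄_st) = 0.10607
SE(x̄_st) = √0.10607 = 0.325684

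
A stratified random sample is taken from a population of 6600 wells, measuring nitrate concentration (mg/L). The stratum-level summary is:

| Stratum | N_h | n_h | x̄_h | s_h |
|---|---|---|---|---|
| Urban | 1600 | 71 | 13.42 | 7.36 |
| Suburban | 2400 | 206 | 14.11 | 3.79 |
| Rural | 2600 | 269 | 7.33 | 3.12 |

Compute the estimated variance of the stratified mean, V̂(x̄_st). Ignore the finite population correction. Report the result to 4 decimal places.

V̂(x̄_st) = Σ W_h² s_h²/n_h, with W_h = N_h/N and N = 6600:
  stratum Urban: (1600/6600)²·7.36²/71 = 0.0448383
  stratum Suburban: (2400/6600)²·3.79²/206 = 0.00922032
  stratum Rural: (2600/6600)²·3.12²/269 = 0.00561585
V̂(x̄_st) = 0.0596745

V̂(x̄_st) ≈ 0.0597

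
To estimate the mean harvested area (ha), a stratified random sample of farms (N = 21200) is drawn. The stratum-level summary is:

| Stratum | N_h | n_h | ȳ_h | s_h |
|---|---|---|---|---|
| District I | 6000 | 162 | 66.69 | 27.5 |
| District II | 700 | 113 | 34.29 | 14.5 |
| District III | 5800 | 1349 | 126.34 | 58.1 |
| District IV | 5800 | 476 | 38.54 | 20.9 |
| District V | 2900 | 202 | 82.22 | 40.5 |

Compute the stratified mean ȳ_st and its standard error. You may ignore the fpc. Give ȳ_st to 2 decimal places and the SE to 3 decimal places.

ȳ_st ≈ 76.36, SE ≈ 0.885

ȳ_st = Σ W_h ȳ_h = (6000·66.69 + 700·34.29 + 5800·126.34 + 5800·38.54 + 2900·82.22)/21200 = 76.36250
V̂(ȳ_st) = Σ W_h² s_h²/n_h, with W_h = N_h/N and N = 21200:
  stratum District I: (6000/21200)²·27.5²/162 = 0.373922
  stratum District II: (700/21200)²·14.5²/113 = 0.00202853
  stratum District III: (5800/21200)²·58.1²/1349 = 0.187294
  stratum District IV: (5800/21200)²·20.9²/476 = 0.0686863
  stratum District V: (2900/21200)²·40.5²/202 = 0.151944
V̂(ȳ_st) = 0.783875
SE(ȳ_st) = √0.783875 = 0.885367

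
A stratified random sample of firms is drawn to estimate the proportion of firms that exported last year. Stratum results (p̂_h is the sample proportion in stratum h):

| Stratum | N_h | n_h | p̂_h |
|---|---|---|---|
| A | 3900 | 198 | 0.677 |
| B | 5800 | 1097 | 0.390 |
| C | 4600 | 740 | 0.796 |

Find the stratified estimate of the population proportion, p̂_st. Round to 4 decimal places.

N = 14300; stratum weights W_h = N_h/N.
p̂_st = Σ W_h p̂_h = (3900·0.677 + 5800·0.390 + 4600·0.796)/14300 = 0.59887

p̂_st ≈ 0.5989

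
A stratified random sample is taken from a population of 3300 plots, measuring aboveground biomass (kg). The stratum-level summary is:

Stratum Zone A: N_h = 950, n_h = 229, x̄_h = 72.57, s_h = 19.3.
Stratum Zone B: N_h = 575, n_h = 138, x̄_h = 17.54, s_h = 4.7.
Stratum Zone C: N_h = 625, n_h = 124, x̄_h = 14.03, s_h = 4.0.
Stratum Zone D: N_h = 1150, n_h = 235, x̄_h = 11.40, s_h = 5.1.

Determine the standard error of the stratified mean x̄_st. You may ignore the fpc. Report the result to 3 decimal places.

V̂(x̄_st) = Σ W_h² s_h²/n_h, with W_h = N_h/N and N = 3300:
  stratum Zone A: (950/3300)²·19.3²/229 = 0.134803
  stratum Zone B: (575/3300)²·4.7²/138 = 0.00485987
  stratum Zone C: (625/3300)²·4.0²/124 = 0.0046284
  stratum Zone D: (1150/3300)²·5.1²/235 = 0.0134413
V̂(x̄_st) = 0.157732
SE(x̄_st) = √0.157732 = 0.397155

SE(x̄_st) ≈ 0.397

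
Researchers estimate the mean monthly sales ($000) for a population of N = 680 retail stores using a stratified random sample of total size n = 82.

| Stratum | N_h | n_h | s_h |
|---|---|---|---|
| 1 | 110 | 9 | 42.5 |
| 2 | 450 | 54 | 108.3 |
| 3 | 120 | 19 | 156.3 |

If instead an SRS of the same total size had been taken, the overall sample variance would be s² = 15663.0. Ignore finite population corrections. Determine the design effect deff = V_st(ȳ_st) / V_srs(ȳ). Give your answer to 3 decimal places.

deff ≈ 0.735

V̂(ȳ_st) = Σ W_h² s_h²/n_h, with W_h = N_h/N and N = 680:
  stratum 1: (110/680)²·42.5²/9 = 5.25174
  stratum 2: (450/680)²·108.3²/54 = 95.1197
  stratum 3: (120/680)²·156.3²/19 = 40.0414
V_st = 140.413
V_srs = s²/n = 15663.0/82 = 191.012
deff = V_st / V_srs = 140.413/191.012 = 0.7351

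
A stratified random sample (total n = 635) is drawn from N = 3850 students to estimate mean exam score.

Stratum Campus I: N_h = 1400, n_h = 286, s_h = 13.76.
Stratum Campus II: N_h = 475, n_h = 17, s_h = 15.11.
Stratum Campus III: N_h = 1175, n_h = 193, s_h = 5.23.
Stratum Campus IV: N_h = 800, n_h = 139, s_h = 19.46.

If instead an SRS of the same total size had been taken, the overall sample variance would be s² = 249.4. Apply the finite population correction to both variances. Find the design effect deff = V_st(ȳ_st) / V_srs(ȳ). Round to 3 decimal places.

deff ≈ 1.143

V̂(ȳ_st) = Σ W_h² (1 − n_h/N_h) s_h²/n_h, with W_h = N_h/N and N = 3850:
  stratum Campus I: (1400/3850)²·(1 − 286/1400)·13.76²/286 = 0.0696567
  stratum Campus II: (475/3850)²·(1 − 17/475)·15.11²/17 = 0.197114
  stratum Campus III: (1175/3850)²·(1 − 193/1175)·5.23²/193 = 0.0110325
  stratum Campus IV: (800/3850)²·(1 − 139/800)·19.46²/139 = 0.0971943
V_st = 0.374998
V_srs = (1 − 635/3850)·249.4/635 = 0.327977
deff = V_st / V_srs = 0.374998/0.327977 = 1.1434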